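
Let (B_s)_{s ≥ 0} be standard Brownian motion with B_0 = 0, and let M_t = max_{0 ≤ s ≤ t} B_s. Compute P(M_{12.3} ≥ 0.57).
P(M_{12.3} ≥ 0.57) = 2·P(B_{12.3} ≥ 0.57) = 2(1 − Φ(0.57/√12.3)) ≈ 0.8709

By the reflection principle for Brownian motion, P(M_t ≥ a) = 2 · P(B_t ≥ a) for a ≥ 0. Since B_t ~ N(0, t), P(B_t ≥ 0.57) = 1 − Φ(0.57/√t) = 1 − Φ(0.57/√12.3) = 1 − Φ(0.1625). So
  P(M_{12.3} ≥ 0.57) = 2(1 − Φ(0.1625)) ≈ 0.8709.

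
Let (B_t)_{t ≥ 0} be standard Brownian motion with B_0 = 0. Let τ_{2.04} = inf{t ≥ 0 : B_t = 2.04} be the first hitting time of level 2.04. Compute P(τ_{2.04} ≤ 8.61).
P(τ_{2.04} ≤ 8.61) = 2(1 − Φ(2.04/√8.61)) = 2(1 − Φ(0.6952)) ≈ 0.4869

By the reflection principle for standard BM, P(τ_b ≤ t) = 2 · P(B_t ≥ b). Since B_t ~ N(0, t), P(B_t ≥ 2.04) = 1 − Φ(2.04/√t) = 1 − Φ(2.04/√8.61) = 1 − Φ(0.6952) ≈ 0.24346. Doubling: P(τ_{2.04} ≤ 8.61) ≈ 2 · 0.24346 = 0.48692 ≈ 0.4869.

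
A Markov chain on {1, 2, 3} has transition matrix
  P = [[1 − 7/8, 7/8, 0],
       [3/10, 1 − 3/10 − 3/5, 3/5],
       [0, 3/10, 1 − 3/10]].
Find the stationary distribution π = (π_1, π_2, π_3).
π = (4/39, 35/117, 70/117)

This is a birth-death chain on three states, which satisfies detailed balance: π_1 · P_{12} = π_2 · P_{21} and π_2 · P_{23} = π_3 · P_{32}.
From π_1 · 7/8 = π_2 · 3/10: π_2/π_1 = (7/8)/(3/10) = 35/12.
From π_2 · 3/5 = π_3 · 3/10: π_3/π_2 = (3/5)/(3/10) = 2.
Take π_1 proportional to 1; then unnormalized π = (1, 35/12, 35/6). Normalize by dividing by the sum 39/4:
  π = (4/39, 35/117, 70/117).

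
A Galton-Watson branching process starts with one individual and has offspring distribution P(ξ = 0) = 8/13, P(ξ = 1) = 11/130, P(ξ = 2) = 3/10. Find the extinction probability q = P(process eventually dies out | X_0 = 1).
q = 1

Mean offspring μ = 0·8/13 + 1·11/130 + 2·3/10 = 89/130 ≤ 1. For μ ≤ 1 with offspring not concentrated at 1, the Galton-Watson process goes extinct almost surely, so q = 1.
(Algebraic check: The pgf is f(s) = 8/13 + 11/130·s + 3/10·s². The extinction probability q is the smallest fixed point of f in [0, 1]. Setting s = f(s):
  3/10·s² + (11/130 − 1)·s + 8/13 = 0
  3/10·s² − (8/13 + 3/10)·s + 8/13 = 0
which factors as (s − 1)·(3/10·s − 8/13) = 0, giving roots s = 1 and s = (8/13)/(3/10) = 80/39. Since 80/39 ≥ 1, the smallest root in [0, 1] is s = 1.)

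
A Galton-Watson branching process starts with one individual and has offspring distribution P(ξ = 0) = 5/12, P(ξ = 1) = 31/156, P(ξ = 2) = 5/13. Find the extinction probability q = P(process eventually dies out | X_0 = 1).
q = 1

Mean offspring μ = 0·5/12 + 1·31/156 + 2·5/13 = 151/156 ≤ 1. For μ ≤ 1 with offspring not concentrated at 1, the Galton-Watson process goes extinct almost surely, so q = 1.
(Algebraic check: The pgf is f(s) = 5/12 + 31/156·s + 5/13·s². The extinction probability q is the smallest fixed point of f in [0, 1]. Setting s = f(s):
  5/13·s² + (31/156 − 1)·s + 5/12 = 0
  5/13·s² − (5/12 + 5/13)·s + 5/12 = 0
which factors as (s − 1)·(5/13·s − 5/12) = 0, giving roots s = 1 and s = (5/12)/(5/13) = 13/12. Since 13/12 ≥ 1, the smallest root in [0, 1] is s = 1.)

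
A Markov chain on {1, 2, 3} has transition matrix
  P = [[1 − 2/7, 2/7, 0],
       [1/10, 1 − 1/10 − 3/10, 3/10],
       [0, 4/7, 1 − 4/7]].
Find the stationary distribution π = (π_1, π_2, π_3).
π = (14/75, 8/15, 7/25)

This is a birth-death chain on three states, which satisfies detailed balance: π_1 · P_{12} = π_2 · P_{21} and π_2 · P_{23} = π_3 · P_{32}.
From π_1 · 2/7 = π_2 · 1/10: π_2/π_1 = (2/7)/(1/10) = 20/7.
From π_2 · 3/10 = π_3 · 4/7: π_3/π_2 = (3/10)/(4/7) = 21/40.
Take π_1 proportional to 1; then unnormalized π = (1, 20/7, 3/2). Normalize by dividing by the sum 75/14:
  π = (14/75, 8/15, 7/25).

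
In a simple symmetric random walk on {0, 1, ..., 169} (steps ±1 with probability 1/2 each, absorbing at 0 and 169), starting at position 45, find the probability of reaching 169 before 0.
P(hit 169 before 0) = 45/169

Let u_k = P(hit 169 before 0 | start at k). Then u_0 = 0, u_169 = 1, and u_k = u_{k-1}/2 + u_{k+1}/2 for 1 ≤ k ≤ 168. This harmonic recurrence is solved by u_k = k/169, giving u_45 = 45/169.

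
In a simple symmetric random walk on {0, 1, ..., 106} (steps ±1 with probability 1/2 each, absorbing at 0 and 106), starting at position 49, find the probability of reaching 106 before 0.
P(hit 106 before 0) = 49/106

Let u_k = P(hit 106 before 0 | start at k). Then u_0 = 0, u_106 = 1, and u_k = u_{k-1}/2 + u_{k+1}/2 for 1 ≤ k ≤ 105. This harmonic recurrence is solved by u_k = k/106, giving u_49 = 49/106.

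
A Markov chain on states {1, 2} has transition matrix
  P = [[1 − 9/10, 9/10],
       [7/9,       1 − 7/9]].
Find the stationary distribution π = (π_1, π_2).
π_1 = 70/151, π_2 = 81/151

Solve πP = π with π_1 + π_2 = 1. From πP = π: π_1 · (1 − 9/10) + π_2 · 7/9 = π_1 ⇒ π_2 · 7/9 = π_1 · 9/10 ⇒ π_2/π_1 = (9/10)/(7/9) = 81/70. Together with π_1 + π_2 = 1:
  π_1 = (7/9)/(9/10 + 7/9) = (7/9)/(151/90) = 70/151,
  π_2 = (9/10)/(9/10 + 7/9) = (9/10)/(151/90) = 81/151.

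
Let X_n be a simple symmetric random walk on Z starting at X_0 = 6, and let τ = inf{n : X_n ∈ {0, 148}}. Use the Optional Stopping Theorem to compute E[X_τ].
E[X_τ] = 6

X_n is a martingale and τ is a bounded-mean stopping time (indeed τ is finite a.s. with bounded expectation since the walk is in a bounded region). By the OST, E[X_τ] = E[X_0] = 6. Equivalently: E[X_τ] = 148 · P(hit 148 first) + 0 · P(hit 0 first) = 148 · (6/148) = 6.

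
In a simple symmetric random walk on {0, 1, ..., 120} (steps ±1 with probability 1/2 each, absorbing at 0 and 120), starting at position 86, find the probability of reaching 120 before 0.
P(hit 120 before 0) = 86/120 = 43/60

Let u_k = P(hit 120 before 0 | start at k). Then u_0 = 0, u_120 = 1, and u_k = u_{k-1}/2 + u_{k+1}/2 for 1 ≤ k ≤ 119. This harmonic recurrence is solved by u_k = k/120, giving u_86 = 86/120 = 43/60.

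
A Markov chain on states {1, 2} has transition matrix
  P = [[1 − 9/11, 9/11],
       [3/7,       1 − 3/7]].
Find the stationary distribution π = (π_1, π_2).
π_1 = 11/32, π_2 = 21/32

Solve πP = π with π_1 + π_2 = 1. From πP = π: π_1 · (1 − 9/11) + π_2 · 3/7 = π_1 ⇒ π_2 · 3/7 = π_1 · 9/11 ⇒ π_2/π_1 = (9/11)/(3/7) = 21/11. Together with π_1 + π_2 = 1:
  π_1 = (3/7)/(9/11 + 3/7) = (3/7)/(96/77) = 11/32,
  π_2 = (9/11)/(9/11 + 3/7) = (9/11)/(96/77) = 21/32.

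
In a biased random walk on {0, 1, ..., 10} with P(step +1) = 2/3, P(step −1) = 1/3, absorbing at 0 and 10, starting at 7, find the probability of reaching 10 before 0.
P(hit 10 before 0) = (1 − (1/2)^7) / (1 − (1/2)^10) = 1016/1023

Let u_k denote P(reach 10 before 0 | start at k). Boundary: u_0 = 0, u_10 = 1. Recurrence: u_k = 2/3·u_{k+1} + 1/3·u_{k-1} for 1 ≤ k ≤ 9. Try u_k = A + B·r^k with r = q/p = (1/3)/(2/3) = 1/2. Substitution satisfies the recurrence; boundary conditions give:
  u_k = (1 − r^k) / (1 − r^N) = (1 − (1/2)^7) / (1 − (1/2)^10) = 1016/1023.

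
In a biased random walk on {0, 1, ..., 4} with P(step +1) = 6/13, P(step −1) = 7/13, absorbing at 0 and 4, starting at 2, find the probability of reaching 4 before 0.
P(hit 4 before 0) = (1 − (7/6)^2) / (1 − (7/6)^4) = 36/85

Let u_k denote P(reach 4 before 0 | start at k). Boundary: u_0 = 0, u_4 = 1. Recurrence: u_k = 6/13·u_{k+1} + 7/13·u_{k-1} for 1 ≤ k ≤ 3. Try u_k = A + B·r^k with r = q/p = (7/13)/(6/13) = 7/6. Substitution satisfies the recurrence; boundary conditions give:
  u_k = (1 − r^k) / (1 − r^N) = (1 − (7/6)^2) / (1 − (7/6)^4) = 36/85.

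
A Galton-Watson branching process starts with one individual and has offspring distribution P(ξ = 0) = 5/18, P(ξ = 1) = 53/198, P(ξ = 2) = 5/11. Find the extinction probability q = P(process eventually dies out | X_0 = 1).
q = 11/18

The pgf is f(s) = 5/18 + 53/198·s + 5/11·s². The extinction probability q is the smallest fixed point of f in [0, 1]. Setting s = f(s):
  5/11·s² + (53/198 − 1)·s + 5/18 = 0
  5/11·s² − (5/18 + 5/11)·s + 5/18 = 0
which factors as (s − 1)·(5/11·s − 5/18) = 0, giving roots s = 1 and s = (5/18)/(5/11) = 11/18.
Mean offspring μ = 53/198 + 2·5/11 = 233/198 > 1 (supercritical), so q < 1. The extinction probability is the smaller root: q = (5/18)/(5/11) = 11/18.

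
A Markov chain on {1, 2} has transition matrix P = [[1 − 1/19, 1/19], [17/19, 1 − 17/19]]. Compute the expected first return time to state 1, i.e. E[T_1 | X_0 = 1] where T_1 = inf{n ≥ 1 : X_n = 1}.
E[T_1 | X_0 = 1] = 1/π_1 = 18/17

For an irreducible recurrent Markov chain with stationary distribution π, E[T_i | X_0 = i] = 1/π_i (Kac's formula). Here π_1 = (17/19)/(1/19 + 17/19) = (17/19)/(18/19) = 17/18, so E[T_1 | X_0 = 1] = 1/π_1 = (1/19 + 17/19)/(17/19) = (18/19)/(17/19) = 18/17.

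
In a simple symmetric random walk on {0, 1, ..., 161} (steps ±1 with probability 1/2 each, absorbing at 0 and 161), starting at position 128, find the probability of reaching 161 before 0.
P(hit 161 before 0) = 128/161

Let u_k = P(hit 161 before 0 | start at k). Then u_0 = 0, u_161 = 1, and u_k = u_{k-1}/2 + u_{k+1}/2 for 1 ≤ k ≤ 160. This harmonic recurrence is solved by u_k = k/161, giving u_128 = 128/161.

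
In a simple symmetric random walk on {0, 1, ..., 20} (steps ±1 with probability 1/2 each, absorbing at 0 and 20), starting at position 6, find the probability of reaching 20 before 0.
P(hit 20 before 0) = 6/20 = 3/10

Let u_k = P(hit 20 before 0 | start at k). Then u_0 = 0, u_20 = 1, and u_k = u_{k-1}/2 + u_{k+1}/2 for 1 ≤ k ≤ 19. This harmonic recurrence is solved by u_k = k/20, giving u_6 = 6/20 = 3/10.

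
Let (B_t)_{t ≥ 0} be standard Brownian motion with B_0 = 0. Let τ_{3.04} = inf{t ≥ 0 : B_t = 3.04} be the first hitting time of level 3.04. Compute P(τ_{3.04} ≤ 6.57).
P(τ_{3.04} ≤ 6.57) = 2(1 − Φ(3.04/√6.57)) = 2(1 − Φ(1.1860)) ≈ 0.2356

By the reflection principle for standard BM, P(τ_b ≤ t) = 2 · P(B_t ≥ b). Since B_t ~ N(0, t), P(B_t ≥ 3.04) = 1 − Φ(3.04/√t) = 1 − Φ(3.04/√6.57) = 1 − Φ(1.1860) ≈ 0.11781. Doubling: P(τ_{3.04} ≤ 6.57) ≈ 2 · 0.11781 = 0.23562 ≈ 0.2356.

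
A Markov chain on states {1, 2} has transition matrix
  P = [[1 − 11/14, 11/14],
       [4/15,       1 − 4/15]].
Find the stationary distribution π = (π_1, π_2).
π_1 = 56/221, π_2 = 165/221

Solve πP = π with π_1 + π_2 = 1. From πP = π: π_1 · (1 − 11/14) + π_2 · 4/15 = π_1 ⇒ π_2 · 4/15 = π_1 · 11/14 ⇒ π_2/π_1 = (11/14)/(4/15) = 165/56. Together with π_1 + π_2 = 1:
  π_1 = (4/15)/(11/14 + 4/15) = (4/15)/(221/210) = 56/221,
  π_2 = (11/14)/(11/14 + 4/15) = (11/14)/(221/210) = 165/221.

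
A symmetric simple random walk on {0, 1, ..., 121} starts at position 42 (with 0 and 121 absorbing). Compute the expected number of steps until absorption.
E[τ | X_0 = 42] = 3318

Let v_k = E[τ | X_0 = k]. Boundary: v_0 = v_121 = 0. Recurrence: v_k = 1 + (v_{k-1} + v_{k+1})/2 for 1 ≤ k ≤ 120. The particular solution to v_k − (v_{k-1} + v_{k+1})/2 = 1 is v_k = −k^2. Adding homogeneous solution A + B k and matching boundaries gives v_k = k (121 − k). Substituting k = 42: v_42 = 42 · 79 = 3318.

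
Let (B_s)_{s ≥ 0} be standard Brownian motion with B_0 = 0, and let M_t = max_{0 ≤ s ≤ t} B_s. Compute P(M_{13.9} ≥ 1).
P(M_{13.9} ≥ 1) = 2·P(B_{13.9} ≥ 1) = 2(1 − Φ(1/√13.9)) ≈ 0.7885

By the reflection principle for Brownian motion, P(M_t ≥ a) = 2 · P(B_t ≥ a) for a ≥ 0. Since B_t ~ N(0, t), P(B_t ≥ 1) = 1 − Φ(1/√t) = 1 − Φ(1/√13.9) = 1 − Φ(0.2682). So
  P(M_{13.9} ≥ 1) = 2(1 − Φ(0.2682)) ≈ 0.7885.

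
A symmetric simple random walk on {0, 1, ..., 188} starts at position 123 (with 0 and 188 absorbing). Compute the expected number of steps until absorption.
E[τ | X_0 = 123] = 7995

Let v_k = E[τ | X_0 = k]. Boundary: v_0 = v_188 = 0. Recurrence: v_k = 1 + (v_{k-1} + v_{k+1})/2 for 1 ≤ k ≤ 187. The particular solution to v_k − (v_{k-1} + v_{k+1})/2 = 1 is v_k = −k^2. Adding homogeneous solution A + B k and matching boundaries gives v_k = k (188 − k). Substituting k = 123: v_123 = 123 · 65 = 7995.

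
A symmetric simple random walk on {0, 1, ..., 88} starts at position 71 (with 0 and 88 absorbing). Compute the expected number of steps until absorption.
E[τ | X_0 = 71] = 1207

Let v_k = E[τ | X_0 = k]. Boundary: v_0 = v_88 = 0. Recurrence: v_k = 1 + (v_{k-1} + v_{k+1})/2 for 1 ≤ k ≤ 87. The particular solution to v_k − (v_{k-1} + v_{k+1})/2 = 1 is v_k = −k^2. Adding homogeneous solution A + B k and matching boundaries gives v_k = k (88 − k). Substituting k = 71: v_71 = 71 · 17 = 1207.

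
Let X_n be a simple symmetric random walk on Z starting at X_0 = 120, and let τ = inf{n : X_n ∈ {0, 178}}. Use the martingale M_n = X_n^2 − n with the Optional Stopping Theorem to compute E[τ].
E[τ] = 6960

M_n = X_n^2 − n is a martingale (since E[X_{n+1}^2 | F_n] = X_n^2 + 1). By OST (τ has finite mean in a bounded region), E[M_τ] = E[M_0] = X_0^2 − 0 = 120^2 = 14400. Also E[M_τ] = E[X_τ^2] − E[τ]. The walk exits at 0 or 178, with P(hit 178 first) = 120/178, so E[X_τ^2] = 178^2 · 120/178 + 0 = 21360. Thus E[τ] = E[X_τ^2] − E[M_τ] = 21360 − 14400 = 6960 = 120(178 − 120) = 6960.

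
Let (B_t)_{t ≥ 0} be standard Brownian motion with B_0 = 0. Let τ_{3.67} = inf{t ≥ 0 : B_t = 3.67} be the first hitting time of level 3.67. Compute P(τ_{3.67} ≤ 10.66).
P(τ_{3.67} ≤ 10.66) = 2(1 − Φ(3.67/√10.66)) = 2(1 − Φ(1.1241)) ≈ 0.2610

By the reflection principle for standard BM, P(τ_b ≤ t) = 2 · P(B_t ≥ b). Since B_t ~ N(0, t), P(B_t ≥ 3.67) = 1 − Φ(3.67/√t) = 1 − Φ(3.67/√10.66) = 1 − Φ(1.1241) ≈ 0.13049. Doubling: P(τ_{3.67} ≤ 10.66) ≈ 2 · 0.13049 = 0.26098 ≈ 0.2610.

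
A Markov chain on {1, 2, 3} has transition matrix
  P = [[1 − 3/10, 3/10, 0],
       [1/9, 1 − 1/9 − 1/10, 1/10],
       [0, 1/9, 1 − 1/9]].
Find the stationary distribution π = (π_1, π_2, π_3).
π = (100/613, 270/613, 243/613)

This is a birth-death chain on three states, which satisfies detailed balance: π_1 · P_{12} = π_2 · P_{21} and π_2 · P_{23} = π_3 · P_{32}.
From π_1 · 3/10 = π_2 · 1/9: π_2/π_1 = (3/10)/(1/9) = 27/10.
From π_2 · 1/10 = π_3 · 1/9: π_3/π_2 = (1/10)/(1/9) = 9/10.
Take π_1 proportional to 1; then unnormalized π = (1, 27/10, 243/100). Normalize by dividing by the sum 613/100:
  π = (100/613, 270/613, 243/613).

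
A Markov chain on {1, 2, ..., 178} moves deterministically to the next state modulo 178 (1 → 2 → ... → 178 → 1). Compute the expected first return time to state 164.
E[T_164 | X_0 = 164] = 178

The chain cycles deterministically, so starting at state 164 it returns in exactly 178 steps. Equivalently, the stationary distribution is uniform π_j = 1/178 for every state j, so by Kac's formula E[T_164] = 1/π_164 = 178.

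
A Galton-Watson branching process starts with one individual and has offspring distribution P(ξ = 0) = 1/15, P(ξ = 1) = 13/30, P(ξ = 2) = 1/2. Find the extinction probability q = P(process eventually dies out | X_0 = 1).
q = 2/15

The pgf is f(s) = 1/15 + 13/30·s + 1/2·s². The extinction probability q is the smallest fixed point of f in [0, 1]. Setting s = f(s):
  1/2·s² + (13/30 − 1)·s + 1/15 = 0
  1/2·s² − (1/15 + 1/2)·s + 1/15 = 0
which factors as (s − 1)·(1/2·s − 1/15) = 0, giving roots s = 1 and s = (1/15)/(1/2) = 2/15.
Mean offspring μ = 13/30 + 2·1/2 = 43/30 > 1 (supercritical), so q < 1. The extinction probability is the smaller root: q = (1/15)/(1/2) = 2/15.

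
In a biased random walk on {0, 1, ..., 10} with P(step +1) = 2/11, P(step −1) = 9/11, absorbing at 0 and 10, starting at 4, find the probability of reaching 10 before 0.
P(hit 10 before 0) = (1 − (9/2)^4) / (1 − (9/2)^10) = 5440/45282901

Let u_k denote P(reach 10 before 0 | start at k). Boundary: u_0 = 0, u_10 = 1. Recurrence: u_k = 2/11·u_{k+1} + 9/11·u_{k-1} for 1 ≤ k ≤ 9. Try u_k = A + B·r^k with r = q/p = (9/11)/(2/11) = 9/2. Substitution satisfies the recurrence; boundary conditions give:
  u_k = (1 − r^k) / (1 − r^N) = (1 − (9/2)^4) / (1 − (9/2)^10) = 5440/45282901.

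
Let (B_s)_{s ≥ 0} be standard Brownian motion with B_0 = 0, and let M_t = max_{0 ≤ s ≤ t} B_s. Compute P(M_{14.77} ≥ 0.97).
P(M_{14.77} ≥ 0.97) = 2·P(B_{14.77} ≥ 0.97) = 2(1 − Φ(0.97/√14.77)) ≈ 0.8007

By the reflection principle for Brownian motion, P(M_t ≥ a) = 2 · P(B_t ≥ a) for a ≥ 0. Since B_t ~ N(0, t), P(B_t ≥ 0.97) = 1 − Φ(0.97/√t) = 1 − Φ(0.97/√14.77) = 1 − Φ(0.2524). So
  P(M_{14.77} ≥ 0.97) = 2(1 − Φ(0.2524)) ≈ 0.8007.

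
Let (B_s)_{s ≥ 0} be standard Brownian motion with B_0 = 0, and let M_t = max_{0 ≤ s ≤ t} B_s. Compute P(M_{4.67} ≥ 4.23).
P(M_{4.67} ≥ 4.23) = 2·P(B_{4.67} ≥ 4.23) = 2(1 − Φ(4.23/√4.67)) ≈ 0.0503

By the reflection principle for Brownian motion, P(M_t ≥ a) = 2 · P(B_t ≥ a) for a ≥ 0. Since B_t ~ N(0, t), P(B_t ≥ 4.23) = 1 − Φ(4.23/√t) = 1 − Φ(4.23/√4.67) = 1 − Φ(1.9574). So
  P(M_{4.67} ≥ 4.23) = 2(1 − Φ(1.9574)) ≈ 0.0503.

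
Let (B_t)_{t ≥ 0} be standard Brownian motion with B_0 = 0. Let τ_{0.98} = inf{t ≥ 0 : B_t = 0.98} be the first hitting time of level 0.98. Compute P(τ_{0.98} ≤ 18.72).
P(τ_{0.98} ≤ 18.72) = 2(1 − Φ(0.98/√18.72)) = 2(1 − Φ(0.2265)) ≈ 0.8208

By the reflection principle for standard BM, P(τ_b ≤ t) = 2 · P(B_t ≥ b). Since B_t ~ N(0, t), P(B_t ≥ 0.98) = 1 − Φ(0.98/√t) = 1 − Φ(0.98/√18.72) = 1 − Φ(0.2265) ≈ 0.41041. Doubling: P(τ_{0.98} ≤ 18.72) ≈ 2 · 0.41041 = 0.82082 ≈ 0.8208.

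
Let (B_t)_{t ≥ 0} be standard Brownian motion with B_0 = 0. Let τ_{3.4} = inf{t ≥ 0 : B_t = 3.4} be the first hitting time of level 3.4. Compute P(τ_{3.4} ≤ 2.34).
P(τ_{3.4} ≤ 2.34) = 2(1 − Φ(3.4/√2.34)) = 2(1 − Φ(2.2226)) ≈ 0.0262

By the reflection principle for standard BM, P(τ_b ≤ t) = 2 · P(B_t ≥ b). Since B_t ~ N(0, t), P(B_t ≥ 3.4) = 1 − Φ(3.4/√t) = 1 − Φ(3.4/√2.34) = 1 − Φ(2.2226) ≈ 0.01312. Doubling: P(τ_{3.4} ≤ 2.34) ≈ 2 · 0.01312 = 0.02624 ≈ 0.0262.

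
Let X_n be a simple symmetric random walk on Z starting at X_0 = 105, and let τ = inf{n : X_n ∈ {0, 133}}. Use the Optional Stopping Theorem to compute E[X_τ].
E[X_τ] = 105

X_n is a martingale and τ is a bounded-mean stopping time (indeed τ is finite a.s. with bounded expectation since the walk is in a bounded region). By the OST, E[X_τ] = E[X_0] = 105. Equivalently: E[X_τ] = 133 · P(hit 133 first) + 0 · P(hit 0 first) = 133 · (105/133) = 105.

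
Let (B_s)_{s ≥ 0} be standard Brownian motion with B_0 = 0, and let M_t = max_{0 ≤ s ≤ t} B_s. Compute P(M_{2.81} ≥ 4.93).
P(M_{2.81} ≥ 4.93) = 2·P(B_{2.81} ≥ 4.93) = 2(1 − Φ(4.93/√2.81)) ≈ 0.0033

By the reflection principle for Brownian motion, P(M_t ≥ a) = 2 · P(B_t ≥ a) for a ≥ 0. Since B_t ~ N(0, t), P(B_t ≥ 4.93) = 1 − Φ(4.93/√t) = 1 − Φ(4.93/√2.81) = 1 − Φ(2.9410). So
  P(M_{2.81} ≥ 4.93) = 2(1 − Φ(2.9410)) ≈ 0.0033.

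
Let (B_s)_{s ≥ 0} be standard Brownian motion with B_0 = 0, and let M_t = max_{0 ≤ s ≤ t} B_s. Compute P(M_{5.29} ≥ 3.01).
P(M_{5.29} ≥ 3.01) = 2·P(B_{5.29} ≥ 3.01) = 2(1 − Φ(3.01/√5.29)) ≈ 0.1906

By the reflection principle for Brownian motion, P(M_t ≥ a) = 2 · P(B_t ≥ a) for a ≥ 0. Since B_t ~ N(0, t), P(B_t ≥ 3.01) = 1 − Φ(3.01/√t) = 1 − Φ(3.01/√5.29) = 1 − Φ(1.3087). So
  P(M_{5.29} ≥ 3.01) = 2(1 − Φ(1.3087)) ≈ 0.1906.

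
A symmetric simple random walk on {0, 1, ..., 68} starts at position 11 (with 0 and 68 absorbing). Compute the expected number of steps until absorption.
E[τ | X_0 = 11] = 627

Let v_k = E[τ | X_0 = k]. Boundary: v_0 = v_68 = 0. Recurrence: v_k = 1 + (v_{k-1} + v_{k+1})/2 for 1 ≤ k ≤ 67. The particular solution to v_k − (v_{k-1} + v_{k+1})/2 = 1 is v_k = −k^2. Adding homogeneous solution A + B k and matching boundaries gives v_k = k (68 − k). Substituting k = 11: v_11 = 11 · 57 = 627.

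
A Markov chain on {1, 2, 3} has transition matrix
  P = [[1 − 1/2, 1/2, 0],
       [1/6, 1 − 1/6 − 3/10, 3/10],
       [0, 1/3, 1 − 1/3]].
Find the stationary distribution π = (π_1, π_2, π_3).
π = (10/67, 30/67, 27/67)

This is a birth-death chain on three states, which satisfies detailed balance: π_1 · P_{12} = π_2 · P_{21} and π_2 · P_{23} = π_3 · P_{32}.
From π_1 · 1/2 = π_2 · 1/6: π_2/π_1 = (1/2)/(1/6) = 3.
From π_2 · 3/10 = π_3 · 1/3: π_3/π_2 = (3/10)/(1/3) = 9/10.
Take π_1 proportional to 1; then unnormalized π = (1, 3, 27/10). Normalize by dividing by the sum 67/10:
  π = (10/67, 30/67, 27/67).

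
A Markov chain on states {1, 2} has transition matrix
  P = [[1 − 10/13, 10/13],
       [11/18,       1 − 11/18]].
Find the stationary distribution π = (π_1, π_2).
π_1 = 143/323, π_2 = 180/323

Solve πP = π with π_1 + π_2 = 1. From πP = π: π_1 · (1 − 10/13) + π_2 · 11/18 = π_1 ⇒ π_2 · 11/18 = π_1 · 10/13 ⇒ π_2/π_1 = (10/13)/(11/18) = 180/143. Together with π_1 + π_2 = 1:
  π_1 = (11/18)/(10/13 + 11/18) = (11/18)/(323/234) = 143/323,
  π_2 = (10/13)/(10/13 + 11/18) = (10/13)/(323/234) = 180/323.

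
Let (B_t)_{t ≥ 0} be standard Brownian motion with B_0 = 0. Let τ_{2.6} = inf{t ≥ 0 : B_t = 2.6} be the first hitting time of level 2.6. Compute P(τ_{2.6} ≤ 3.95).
P(τ_{2.6} ≤ 3.95) = 2(1 − Φ(2.6/√3.95)) = 2(1 − Φ(1.3082)) ≈ 0.1908

By the reflection principle for standard BM, P(τ_b ≤ t) = 2 · P(B_t ≥ b). Since B_t ~ N(0, t), P(B_t ≥ 2.6) = 1 − Φ(2.6/√t) = 1 − Φ(2.6/√3.95) = 1 − Φ(1.3082) ≈ 0.09540. Doubling: P(τ_{2.6} ≤ 3.95) ≈ 2 · 0.09540 = 0.19080 ≈ 0.1908.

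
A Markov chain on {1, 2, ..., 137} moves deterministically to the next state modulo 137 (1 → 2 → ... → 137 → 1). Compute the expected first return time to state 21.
E[T_21 | X_0 = 21] = 137

The chain cycles deterministically, so starting at state 21 it returns in exactly 137 steps. Equivalently, the stationary distribution is uniform π_j = 1/137 for every state j, so by Kac's formula E[T_21] = 1/π_21 = 137.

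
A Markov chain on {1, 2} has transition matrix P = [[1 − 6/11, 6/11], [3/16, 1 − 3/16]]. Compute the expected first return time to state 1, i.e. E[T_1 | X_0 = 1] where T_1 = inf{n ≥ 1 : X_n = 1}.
E[T_1 | X_0 = 1] = 1/π_1 = 43/11

For an irreducible recurrent Markov chain with stationary distribution π, E[T_i | X_0 = i] = 1/π_i (Kac's formula). Here π_1 = (3/16)/(6/11 + 3/16) = (3/16)/(129/176) = 11/43, so E[T_1 | X_0 = 1] = 1/π_1 = (6/11 + 3/16)/(3/16) = (129/176)/(3/16) = 43/11.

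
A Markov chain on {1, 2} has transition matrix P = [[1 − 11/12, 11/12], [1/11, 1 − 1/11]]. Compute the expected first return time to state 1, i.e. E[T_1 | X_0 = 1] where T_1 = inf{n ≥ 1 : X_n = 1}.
E[T_1 | X_0 = 1] = 1/π_1 = 133/12

For an irreducible recurrent Markov chain with stationary distribution π, E[T_i | X_0 = i] = 1/π_i (Kac's formula). Here π_1 = (1/11)/(11/12 + 1/11) = (1/11)/(133/132) = 12/133, so E[T_1 | X_0 = 1] = 1/π_1 = (11/12 + 1/11)/(1/11) = (133/132)/(1/11) = 133/12.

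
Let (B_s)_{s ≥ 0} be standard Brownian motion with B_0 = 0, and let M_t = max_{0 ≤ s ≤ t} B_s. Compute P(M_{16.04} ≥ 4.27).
P(M_{16.04} ≥ 4.27) = 2·P(B_{16.04} ≥ 4.27) = 2(1 − Φ(4.27/√16.04)) ≈ 0.2863

By the reflection principle for Brownian motion, P(M_t ≥ a) = 2 · P(B_t ≥ a) for a ≥ 0. Since B_t ~ N(0, t), P(B_t ≥ 4.27) = 1 − Φ(4.27/√t) = 1 − Φ(4.27/√16.04) = 1 − Φ(1.0662). So
  P(M_{16.04} ≥ 4.27) = 2(1 − Φ(1.0662)) ≈ 0.2863.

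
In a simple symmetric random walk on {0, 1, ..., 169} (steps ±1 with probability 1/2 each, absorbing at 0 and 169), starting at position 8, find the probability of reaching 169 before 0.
P(hit 169 before 0) = 8/169

Let u_k = P(hit 169 before 0 | start at k). Then u_0 = 0, u_169 = 1, and u_k = u_{k-1}/2 + u_{k+1}/2 for 1 ≤ k ≤ 168. This harmonic recurrence is solved by u_k = k/169, giving u_8 = 8/169.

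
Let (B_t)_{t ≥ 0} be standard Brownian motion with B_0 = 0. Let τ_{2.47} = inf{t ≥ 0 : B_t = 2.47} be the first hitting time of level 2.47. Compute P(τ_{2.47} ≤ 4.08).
P(τ_{2.47} ≤ 4.08) = 2(1 − Φ(2.47/√4.08)) = 2(1 − Φ(1.2228)) ≈ 0.2214

By the reflection principle for standard BM, P(τ_b ≤ t) = 2 · P(B_t ≥ b). Since B_t ~ N(0, t), P(B_t ≥ 2.47) = 1 − Φ(2.47/√t) = 1 − Φ(2.47/√4.08) = 1 − Φ(1.2228) ≈ 0.11070. Doubling: P(τ_{2.47} ≤ 4.08) ≈ 2 · 0.11070 = 0.22140 ≈ 0.2214.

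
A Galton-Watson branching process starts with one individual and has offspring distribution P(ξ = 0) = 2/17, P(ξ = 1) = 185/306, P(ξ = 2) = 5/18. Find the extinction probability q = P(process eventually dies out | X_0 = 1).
q = 36/85

The pgf is f(s) = 2/17 + 185/306·s + 5/18·s². The extinction probability q is the smallest fixed point of f in [0, 1]. Setting s = f(s):
  5/18·s² + (185/306 − 1)·s + 2/17 = 0
  5/18·s² − (2/17 + 5/18)·s + 2/17 = 0
which factors as (s − 1)·(5/18·s − 2/17) = 0, giving roots s = 1 and s = (2/17)/(5/18) = 36/85.
Mean offspring μ = 185/306 + 2·5/18 = 355/306 > 1 (supercritical), so q < 1. The extinction probability is the smaller root: q = (2/17)/(5/18) = 36/85.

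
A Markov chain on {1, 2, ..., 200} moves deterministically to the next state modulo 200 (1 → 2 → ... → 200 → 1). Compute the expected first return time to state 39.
E[T_39 | X_0 = 39] = 200

The chain cycles deterministically, so starting at state 39 it returns in exactly 200 steps. Equivalently, the stationary distribution is uniform π_j = 1/200 for every state j, so by Kac's formula E[T_39] = 1/π_39 = 200.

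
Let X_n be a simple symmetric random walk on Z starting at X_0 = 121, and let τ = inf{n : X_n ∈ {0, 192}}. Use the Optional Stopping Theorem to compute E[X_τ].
E[X_τ] = 121

X_n is a martingale and τ is a bounded-mean stopping time (indeed τ is finite a.s. with bounded expectation since the walk is in a bounded region). By the OST, E[X_τ] = E[X_0] = 121. Equivalently: E[X_τ] = 192 · P(hit 192 first) + 0 · P(hit 0 first) = 192 · (121/192) = 121.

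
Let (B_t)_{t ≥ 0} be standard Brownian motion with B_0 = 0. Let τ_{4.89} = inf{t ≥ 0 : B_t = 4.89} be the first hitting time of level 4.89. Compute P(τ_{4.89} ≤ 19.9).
P(τ_{4.89} ≤ 19.9) = 2(1 − Φ(4.89/√19.9)) = 2(1 − Φ(1.0962)) ≈ 0.2730

By the reflection principle for standard BM, P(τ_b ≤ t) = 2 · P(B_t ≥ b). Since B_t ~ N(0, t), P(B_t ≥ 4.89) = 1 − Φ(4.89/√t) = 1 − Φ(4.89/√19.9) = 1 − Φ(1.0962) ≈ 0.13650. Doubling: P(τ_{4.89} ≤ 19.9) ≈ 2 · 0.13650 = 0.27300 ≈ 0.2730.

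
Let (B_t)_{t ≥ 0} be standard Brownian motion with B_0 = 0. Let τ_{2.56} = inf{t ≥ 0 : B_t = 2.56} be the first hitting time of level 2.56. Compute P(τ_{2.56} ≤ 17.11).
P(τ_{2.56} ≤ 17.11) = 2(1 − Φ(2.56/√17.11)) = 2(1 − Φ(0.6189)) ≈ 0.5360

By the reflection principle for standard BM, P(τ_b ≤ t) = 2 · P(B_t ≥ b). Since B_t ~ N(0, t), P(B_t ≥ 2.56) = 1 − Φ(2.56/√t) = 1 − Φ(2.56/√17.11) = 1 − Φ(0.6189) ≈ 0.26799. Doubling: P(τ_{2.56} ≤ 17.11) ≈ 2 · 0.26799 = 0.53598 ≈ 0.5360.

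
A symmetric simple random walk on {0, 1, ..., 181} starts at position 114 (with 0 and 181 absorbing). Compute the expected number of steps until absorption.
E[τ | X_0 = 114] = 7638

Let v_k = E[τ | X_0 = k]. Boundary: v_0 = v_181 = 0. Recurrence: v_k = 1 + (v_{k-1} + v_{k+1})/2 for 1 ≤ k ≤ 180. The particular solution to v_k − (v_{k-1} + v_{k+1})/2 = 1 is v_k = −k^2. Adding homogeneous solution A + B k and matching boundaries gives v_k = k (181 − k). Substituting k = 114: v_114 = 114 · 67 = 7638.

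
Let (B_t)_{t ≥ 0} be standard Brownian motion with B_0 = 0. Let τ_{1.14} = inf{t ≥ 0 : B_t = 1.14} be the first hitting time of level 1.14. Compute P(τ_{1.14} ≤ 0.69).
P(τ_{1.14} ≤ 0.69) = 2(1 − Φ(1.14/√0.69)) = 2(1 − Φ(1.3724)) ≈ 0.1699

By the reflection principle for standard BM, P(τ_b ≤ t) = 2 · P(B_t ≥ b). Since B_t ~ N(0, t), P(B_t ≥ 1.14) = 1 − Φ(1.14/√t) = 1 − Φ(1.14/√0.69) = 1 − Φ(1.3724) ≈ 0.08497. Doubling: P(τ_{1.14} ≤ 0.69) ≈ 2 · 0.08497 = 0.16994 ≈ 0.1699.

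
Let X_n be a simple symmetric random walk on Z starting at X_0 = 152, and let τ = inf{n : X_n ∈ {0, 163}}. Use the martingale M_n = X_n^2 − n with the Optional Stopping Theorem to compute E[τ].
E[τ] = 1672

M_n = X_n^2 − n is a martingale (since E[X_{n+1}^2 | F_n] = X_n^2 + 1). By OST (τ has finite mean in a bounded region), E[M_τ] = E[M_0] = X_0^2 − 0 = 152^2 = 23104. Also E[M_τ] = E[X_τ^2] − E[τ]. The walk exits at 0 or 163, with P(hit 163 first) = 152/163, so E[X_τ^2] = 163^2 · 152/163 + 0 = 24776. Thus E[τ] = E[X_τ^2] − E[M_τ] = 24776 − 23104 = 1672 = 152(163 − 152) = 1672.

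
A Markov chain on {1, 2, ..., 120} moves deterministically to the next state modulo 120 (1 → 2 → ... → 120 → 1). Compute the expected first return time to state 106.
E[T_106 | X_0 = 106] = 120

The chain cycles deterministically, so starting at state 106 it returns in exactly 120 steps. Equivalently, the stationary distribution is uniform π_j = 1/120 for every state j, so by Kac's formula E[T_106] = 1/π_106 = 120.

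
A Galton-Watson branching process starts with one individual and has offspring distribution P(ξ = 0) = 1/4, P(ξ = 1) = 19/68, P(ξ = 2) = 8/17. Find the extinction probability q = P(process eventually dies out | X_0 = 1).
q = 17/32

The pgf is f(s) = 1/4 + 19/68·s + 8/17·s². The extinction probability q is the smallest fixed point of f in [0, 1]. Setting s = f(s):
  8/17·s² + (19/68 − 1)·s + 1/4 = 0
  8/17·s² − (1/4 + 8/17)·s + 1/4 = 0
which factors as (s − 1)·(8/17·s − 1/4) = 0, giving roots s = 1 and s = (1/4)/(8/17) = 17/32.
Mean offspring μ = 19/68 + 2·8/17 = 83/68 > 1 (supercritical), so q < 1. The extinction probability is the smaller root: q = (1/4)/(8/17) = 17/32.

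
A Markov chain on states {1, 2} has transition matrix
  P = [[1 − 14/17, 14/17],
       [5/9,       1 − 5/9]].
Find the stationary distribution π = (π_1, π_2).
π_1 = 85/211, π_2 = 126/211

Solve πP = π with π_1 + π_2 = 1. From πP = π: π_1 · (1 − 14/17) + π_2 · 5/9 = π_1 ⇒ π_2 · 5/9 = π_1 · 14/17 ⇒ π_2/π_1 = (14/17)/(5/9) = 126/85. Together with π_1 + π_2 = 1:
  π_1 = (5/9)/(14/17 + 5/9) = (5/9)/(211/153) = 85/211,
  π_2 = (14/17)/(14/17 + 5/9) = (14/17)/(211/153) = 126/211.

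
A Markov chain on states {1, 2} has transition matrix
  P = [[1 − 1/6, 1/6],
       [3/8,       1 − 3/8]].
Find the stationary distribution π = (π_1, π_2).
π_1 = 9/13, π_2 = 4/13

Solve πP = π with π_1 + π_2 = 1. From πP = π: π_1 · (1 − 1/6) + π_2 · 3/8 = π_1 ⇒ π_2 · 3/8 = π_1 · 1/6 ⇒ π_2/π_1 = (1/6)/(3/8) = 4/9. Together with π_1 + π_2 = 1:
  π_1 = (3/8)/(1/6 + 3/8) = (3/8)/(13/24) = 9/13,
  π_2 = (1/6)/(1/6 + 3/8) = (1/6)/(13/24) = 4/13.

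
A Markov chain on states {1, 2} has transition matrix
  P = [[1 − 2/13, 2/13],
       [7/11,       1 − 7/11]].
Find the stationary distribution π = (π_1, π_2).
π_1 = 91/113, π_2 = 22/113

Solve πP = π with π_1 + π_2 = 1. From πP = π: π_1 · (1 − 2/13) + π_2 · 7/11 = π_1 ⇒ π_2 · 7/11 = π_1 · 2/13 ⇒ π_2/π_1 = (2/13)/(7/11) = 22/91. Together with π_1 + π_2 = 1:
  π_1 = (7/11)/(2/13 + 7/11) = (7/11)/(113/143) = 91/113,
  π_2 = (2/13)/(2/13 + 7/11) = (2/13)/(113/143) = 22/113.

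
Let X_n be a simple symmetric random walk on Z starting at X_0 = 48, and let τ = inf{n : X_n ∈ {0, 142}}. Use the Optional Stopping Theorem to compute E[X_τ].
E[X_τ] = 48

X_n is a martingale and τ is a bounded-mean stopping time (indeed τ is finite a.s. with bounded expectation since the walk is in a bounded region). By the OST, E[X_τ] = E[X_0] = 48. Equivalently: E[X_τ] = 142 · P(hit 142 first) + 0 · P(hit 0 first) = 142 · (48/142) = 48.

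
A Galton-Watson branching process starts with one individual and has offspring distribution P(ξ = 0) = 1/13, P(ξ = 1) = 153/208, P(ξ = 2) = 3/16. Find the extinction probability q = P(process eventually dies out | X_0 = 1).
q = 16/39

The pgf is f(s) = 1/13 + 153/208·s + 3/16·s². The extinction probability q is the smallest fixed point of f in [0, 1]. Setting s = f(s):
  3/16·s² + (153/208 − 1)·s + 1/13 = 0
  3/16·s² − (1/13 + 3/16)·s + 1/13 = 0
which factors as (s − 1)·(3/16·s − 1/13) = 0, giving roots s = 1 and s = (1/13)/(3/16) = 16/39.
Mean offspring μ = 153/208 + 2·3/16 = 231/208 > 1 (supercritical), so q < 1. The extinction probability is the smaller root: q = (1/13)/(3/16) = 16/39.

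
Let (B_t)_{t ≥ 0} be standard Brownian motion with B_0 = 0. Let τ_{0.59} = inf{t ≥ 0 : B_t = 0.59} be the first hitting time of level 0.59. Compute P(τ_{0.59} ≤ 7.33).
P(τ_{0.59} ≤ 7.33) = 2(1 − Φ(0.59/√7.33)) = 2(1 − Φ(0.2179)) ≈ 0.8275

By the reflection principle for standard BM, P(τ_b ≤ t) = 2 · P(B_t ≥ b). Since B_t ~ N(0, t), P(B_t ≥ 0.59) = 1 − Φ(0.59/√t) = 1 − Φ(0.59/√7.33) = 1 − Φ(0.2179) ≈ 0.41375. Doubling: P(τ_{0.59} ≤ 7.33) ≈ 2 · 0.41375 = 0.82750 ≈ 0.8275.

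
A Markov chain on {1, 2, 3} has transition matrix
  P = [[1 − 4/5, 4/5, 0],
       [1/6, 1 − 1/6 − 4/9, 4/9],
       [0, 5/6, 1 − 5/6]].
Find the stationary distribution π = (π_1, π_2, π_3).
π = (25/209, 120/209, 64/209)

This is a birth-death chain on three states, which satisfies detailed balance: π_1 · P_{12} = π_2 · P_{21} and π_2 · P_{23} = π_3 · P_{32}.
From π_1 · 4/5 = π_2 · 1/6: π_2/π_1 = (4/5)/(1/6) = 24/5.
From π_2 · 4/9 = π_3 · 5/6: π_3/π_2 = (4/9)/(5/6) = 8/15.
Take π_1 proportional to 1; then unnormalized π = (1, 24/5, 64/25). Normalize by dividing by the sum 209/25:
  π = (25/209, 120/209, 64/209).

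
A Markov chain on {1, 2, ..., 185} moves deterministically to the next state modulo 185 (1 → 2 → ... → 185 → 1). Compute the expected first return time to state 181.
E[T_181 | X_0 = 181] = 185

The chain cycles deterministically, so starting at state 181 it returns in exactly 185 steps. Equivalently, the stationary distribution is uniform π_j = 1/185 for every state j, so by Kac's formula E[T_181] = 1/π_181 = 185.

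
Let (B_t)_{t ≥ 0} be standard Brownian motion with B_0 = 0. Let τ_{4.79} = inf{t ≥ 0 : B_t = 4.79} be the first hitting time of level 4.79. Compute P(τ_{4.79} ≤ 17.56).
P(τ_{4.79} ≤ 17.56) = 2(1 − Φ(4.79/√17.56)) = 2(1 − Φ(1.1431)) ≈ 0.2530

By the reflection principle for standard BM, P(τ_b ≤ t) = 2 · P(B_t ≥ b). Since B_t ~ N(0, t), P(B_t ≥ 4.79) = 1 − Φ(4.79/√t) = 1 − Φ(4.79/√17.56) = 1 − Φ(1.1431) ≈ 0.12650. Doubling: P(τ_{4.79} ≤ 17.56) ≈ 2 · 0.12650 = 0.25300 ≈ 0.2530.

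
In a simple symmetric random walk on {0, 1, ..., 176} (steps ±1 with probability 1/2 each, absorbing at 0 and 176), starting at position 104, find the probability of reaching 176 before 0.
P(hit 176 before 0) = 104/176 = 13/22

Let u_k = P(hit 176 before 0 | start at k). Then u_0 = 0, u_176 = 1, and u_k = u_{k-1}/2 + u_{k+1}/2 for 1 ≤ k ≤ 175. This harmonic recurrence is solved by u_k = k/176, giving u_104 = 104/176 = 13/22.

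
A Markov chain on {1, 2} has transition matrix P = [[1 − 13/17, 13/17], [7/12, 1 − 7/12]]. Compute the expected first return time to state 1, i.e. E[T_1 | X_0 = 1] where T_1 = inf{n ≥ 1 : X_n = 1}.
E[T_1 | X_0 = 1] = 1/π_1 = 275/119

For an irreducible recurrent Markov chain with stationary distribution π, E[T_i | X_0 = i] = 1/π_i (Kac's formula). Here π_1 = (7/12)/(13/17 + 7/12) = (7/12)/(275/204) = 119/275, so E[T_1 | X_0 = 1] = 1/π_1 = (13/17 + 7/12)/(7/12) = (275/204)/(7/12) = 275/119.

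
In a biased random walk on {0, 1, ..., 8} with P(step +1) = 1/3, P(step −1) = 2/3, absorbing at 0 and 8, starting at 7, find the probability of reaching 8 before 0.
P(hit 8 before 0) = (1 − (2)^7) / (1 − (2)^8) = 127/255

Let u_k denote P(reach 8 before 0 | start at k). Boundary: u_0 = 0, u_8 = 1. Recurrence: u_k = 1/3·u_{k+1} + 2/3·u_{k-1} for 1 ≤ k ≤ 7. Try u_k = A + B·r^k with r = q/p = (2/3)/(1/3) = 2. Substitution satisfies the recurrence; boundary conditions give:
  u_k = (1 − r^k) / (1 − r^N) = (1 − (2)^7) / (1 − (2)^8) = 127/255.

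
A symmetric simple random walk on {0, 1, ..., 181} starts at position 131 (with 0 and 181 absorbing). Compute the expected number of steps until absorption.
E[τ | X_0 = 131] = 6550

Let v_k = E[τ | X_0 = k]. Boundary: v_0 = v_181 = 0. Recurrence: v_k = 1 + (v_{k-1} + v_{k+1})/2 for 1 ≤ k ≤ 180. The particular solution to v_k − (v_{k-1} + v_{k+1})/2 = 1 is v_k = −k^2. Adding homogeneous solution A + B k and matching boundaries gives v_k = k (181 − k). Substituting k = 131: v_131 = 131 · 50 = 6550.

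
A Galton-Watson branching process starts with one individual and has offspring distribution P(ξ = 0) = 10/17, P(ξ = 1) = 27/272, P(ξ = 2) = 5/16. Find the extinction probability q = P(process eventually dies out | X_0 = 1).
q = 1

Mean offspring μ = 0·10/17 + 1·27/272 + 2·5/16 = 197/272 ≤ 1. For μ ≤ 1 with offspring not concentrated at 1, the Galton-Watson process goes extinct almost surely, so q = 1.
(Algebraic check: The pgf is f(s) = 10/17 + 27/272·s + 5/16·s². The extinction probability q is the smallest fixed point of f in [0, 1]. Setting s = f(s):
  5/16·s² + (27/272 − 1)·s + 10/17 = 0
  5/16·s² − (10/17 + 5/16)·s + 10/17 = 0
which factors as (s − 1)·(5/16·s − 10/17) = 0, giving roots s = 1 and s = (10/17)/(5/16) = 32/17. Since 32/17 ≥ 1, the smallest root in [0, 1] is s = 1.)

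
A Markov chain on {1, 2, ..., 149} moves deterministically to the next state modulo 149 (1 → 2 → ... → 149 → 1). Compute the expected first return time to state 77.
E[T_77 | X_0 = 77] = 149

The chain cycles deterministically, so starting at state 77 it returns in exactly 149 steps. Equivalently, the stationary distribution is uniform π_j = 1/149 for every state j, so by Kac's formula E[T_77] = 1/π_77 = 149.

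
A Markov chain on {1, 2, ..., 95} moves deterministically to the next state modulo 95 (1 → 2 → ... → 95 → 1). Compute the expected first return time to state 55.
E[T_55 | X_0 = 55] = 95

The chain cycles deterministically, so starting at state 55 it returns in exactly 95 steps. Equivalently, the stationary distribution is uniform π_j = 1/95 for every state j, so by Kac's formula E[T_55] = 1/π_55 = 95.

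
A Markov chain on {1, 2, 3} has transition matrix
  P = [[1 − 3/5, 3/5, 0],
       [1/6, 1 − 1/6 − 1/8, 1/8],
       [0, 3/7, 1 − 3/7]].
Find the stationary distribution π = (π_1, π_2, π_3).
π = (20/113, 72/113, 21/113)

This is a birth-death chain on three states, which satisfies detailed balance: π_1 · P_{12} = π_2 · P_{21} and π_2 · P_{23} = π_3 · P_{32}.
From π_1 · 3/5 = π_2 · 1/6: π_2/π_1 = (3/5)/(1/6) = 18/5.
From π_2 · 1/8 = π_3 · 3/7: π_3/π_2 = (1/8)/(3/7) = 7/24.
Take π_1 proportional to 1; then unnormalized π = (1, 18/5, 21/20). Normalize by dividing by the sum 113/20:
  π = (20/113, 72/113, 21/113).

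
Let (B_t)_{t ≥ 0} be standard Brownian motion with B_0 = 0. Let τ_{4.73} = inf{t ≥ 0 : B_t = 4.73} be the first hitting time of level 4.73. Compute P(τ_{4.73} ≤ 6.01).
P(τ_{4.73} ≤ 6.01) = 2(1 − Φ(4.73/√6.01)) = 2(1 − Φ(1.9294)) ≈ 0.0537

By the reflection principle for standard BM, P(τ_b ≤ t) = 2 · P(B_t ≥ b). Since B_t ~ N(0, t), P(B_t ≥ 4.73) = 1 − Φ(4.73/√t) = 1 − Φ(4.73/√6.01) = 1 − Φ(1.9294) ≈ 0.02684. Doubling: P(τ_{4.73} ≤ 6.01) ≈ 2 · 0.02684 = 0.05368 ≈ 0.0537.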